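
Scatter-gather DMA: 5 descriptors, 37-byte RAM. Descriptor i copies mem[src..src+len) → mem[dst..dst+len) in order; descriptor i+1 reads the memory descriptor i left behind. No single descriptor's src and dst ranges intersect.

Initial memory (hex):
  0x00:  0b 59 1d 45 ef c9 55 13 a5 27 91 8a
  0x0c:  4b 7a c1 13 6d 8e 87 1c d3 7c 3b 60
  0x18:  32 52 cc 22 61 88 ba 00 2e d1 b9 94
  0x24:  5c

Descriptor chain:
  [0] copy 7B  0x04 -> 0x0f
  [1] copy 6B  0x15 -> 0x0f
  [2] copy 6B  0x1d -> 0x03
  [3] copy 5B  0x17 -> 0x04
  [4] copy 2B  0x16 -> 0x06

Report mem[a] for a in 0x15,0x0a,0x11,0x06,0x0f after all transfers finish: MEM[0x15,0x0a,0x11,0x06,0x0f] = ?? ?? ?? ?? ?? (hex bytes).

[0] 0x04->0x0f len=7 : ef c9 55 13 a5 27 91
[1] 0x15->0x0f len=6 : 91 3b 60 32 52 cc
[2] 0x1d->0x03 len=6 : 88 ba 00 2e d1 b9
[3] 0x17->0x04 len=5 : 60 32 52 cc 22
[4] 0x16->0x06 len=2 : 3b 60
query mem[0x15]=0x91, mem[0x0a]=0x91, mem[0x11]=0x60, mem[0x06]=0x3b, mem[0x0f]=0x91

MEM[0x15,0x0a,0x11,0x06,0x0f] = 91 91 60 3b 91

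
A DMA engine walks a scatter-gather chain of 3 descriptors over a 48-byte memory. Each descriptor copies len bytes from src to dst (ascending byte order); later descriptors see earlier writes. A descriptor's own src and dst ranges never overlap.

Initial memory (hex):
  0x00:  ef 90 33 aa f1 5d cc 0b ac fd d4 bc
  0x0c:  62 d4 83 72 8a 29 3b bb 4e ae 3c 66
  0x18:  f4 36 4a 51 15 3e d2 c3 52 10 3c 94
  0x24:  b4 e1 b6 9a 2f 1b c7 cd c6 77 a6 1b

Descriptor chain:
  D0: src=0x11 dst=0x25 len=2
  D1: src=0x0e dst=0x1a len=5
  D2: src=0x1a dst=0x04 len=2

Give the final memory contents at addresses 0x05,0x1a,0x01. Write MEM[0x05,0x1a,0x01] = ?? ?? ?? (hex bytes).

#0 dst[0x25+2] := {0x29,0x3b}
#1 dst[0x1a+5] := {0x83,0x72,0x8a,0x29,0x3b}
#2 dst[0x04+2] := {0x83,0x72}
query mem[0x05]=0x72, mem[0x1a]=0x83, mem[0x01]=0x90

MEM[0x05,0x1a,0x01] = 72 83 90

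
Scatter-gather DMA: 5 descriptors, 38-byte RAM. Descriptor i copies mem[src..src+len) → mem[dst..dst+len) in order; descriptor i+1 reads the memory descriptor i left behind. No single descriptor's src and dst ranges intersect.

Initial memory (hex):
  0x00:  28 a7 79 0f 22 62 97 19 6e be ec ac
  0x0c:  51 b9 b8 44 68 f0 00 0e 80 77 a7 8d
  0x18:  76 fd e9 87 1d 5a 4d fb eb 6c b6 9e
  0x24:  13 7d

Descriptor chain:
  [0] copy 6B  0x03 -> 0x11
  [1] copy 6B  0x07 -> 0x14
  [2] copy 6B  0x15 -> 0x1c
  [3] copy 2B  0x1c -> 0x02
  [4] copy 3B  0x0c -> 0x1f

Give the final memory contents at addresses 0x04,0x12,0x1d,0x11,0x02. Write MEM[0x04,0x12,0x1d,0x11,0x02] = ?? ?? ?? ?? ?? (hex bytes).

D0: mem[0x11..0x16] <- [0f 22 62 97 19 6e]
D1: mem[0x14..0x19] <- [19 6e be ec ac 51]
D2: mem[0x1c..0x21] <- [6e be ec ac 51 e9]
D3: mem[0x02..0x03] <- [6e be]
D4: mem[0x1f..0x21] <- [51 b9 b8]
query mem[0x04]=0x22, mem[0x12]=0x22, mem[0x1d]=0xbe, mem[0x11]=0x0f, mem[0x02]=0x6e

MEM[0x04,0x12,0x1d,0x11,0x02] = 22 22 be 0f 6e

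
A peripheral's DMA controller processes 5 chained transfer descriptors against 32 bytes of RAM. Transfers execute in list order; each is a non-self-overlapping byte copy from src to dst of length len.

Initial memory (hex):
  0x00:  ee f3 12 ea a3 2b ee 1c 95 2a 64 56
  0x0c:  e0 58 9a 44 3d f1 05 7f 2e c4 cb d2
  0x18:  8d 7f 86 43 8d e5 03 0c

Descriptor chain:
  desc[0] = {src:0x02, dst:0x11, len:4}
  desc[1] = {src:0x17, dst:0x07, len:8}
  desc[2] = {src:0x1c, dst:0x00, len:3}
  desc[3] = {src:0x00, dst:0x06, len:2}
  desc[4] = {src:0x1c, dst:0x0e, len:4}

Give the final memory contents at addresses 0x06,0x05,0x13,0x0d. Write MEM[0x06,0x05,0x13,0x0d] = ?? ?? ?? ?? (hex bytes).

#0 dst[0x11+4] := {0x12,0xea,0xa3,0x2b}
#1 dst[0x07+8] := {0xd2,0x8d,0x7f,0x86,0x43,0x8d,0xe5,0x03}
#2 dst[0x00+3] := {0x8d,0xe5,0x03}
#3 dst[0x06+2] := {0x8d,0xe5}
#4 dst[0x0e+4] := {0x8d,0xe5,0x03,0x0c}
query mem[0x06]=0x8d, mem[0x05]=0x2b, mem[0x13]=0xa3, mem[0x0d]=0xe5

MEM[0x06,0x05,0x13,0x0d] = 8d 2b a3 e5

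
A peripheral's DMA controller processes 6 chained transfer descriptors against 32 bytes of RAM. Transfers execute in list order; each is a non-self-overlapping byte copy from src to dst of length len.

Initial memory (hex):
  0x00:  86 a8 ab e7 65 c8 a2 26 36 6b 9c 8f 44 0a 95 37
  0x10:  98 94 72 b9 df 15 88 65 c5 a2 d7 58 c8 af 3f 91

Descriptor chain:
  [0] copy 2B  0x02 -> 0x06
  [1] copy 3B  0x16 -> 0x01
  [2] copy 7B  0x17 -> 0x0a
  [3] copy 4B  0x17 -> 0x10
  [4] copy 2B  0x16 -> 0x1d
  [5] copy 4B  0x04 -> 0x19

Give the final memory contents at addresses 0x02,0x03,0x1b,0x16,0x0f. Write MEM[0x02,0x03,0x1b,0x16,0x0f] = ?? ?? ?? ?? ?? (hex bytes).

MEM[0x02,0x03,0x1b,0x16,0x0f] = 65 c5 ab 88 c8

D0: mem[0x06..0x07] <- [ab e7]
D1: mem[0x01..0x03] <- [88 65 c5]
D2: mem[0x0a..0x10] <- [65 c5 a2 d7 58 c8 af]
D3: mem[0x10..0x13] <- [65 c5 a2 d7]
D4: mem[0x1d..0x1e] <- [88 65]
D5: mem[0x19..0x1c] <- [65 c8 ab e7]
query mem[0x02]=0x65, mem[0x03]=0xc5, mem[0x1b]=0xab, mem[0x16]=0x88, mem[0x0f]=0xc8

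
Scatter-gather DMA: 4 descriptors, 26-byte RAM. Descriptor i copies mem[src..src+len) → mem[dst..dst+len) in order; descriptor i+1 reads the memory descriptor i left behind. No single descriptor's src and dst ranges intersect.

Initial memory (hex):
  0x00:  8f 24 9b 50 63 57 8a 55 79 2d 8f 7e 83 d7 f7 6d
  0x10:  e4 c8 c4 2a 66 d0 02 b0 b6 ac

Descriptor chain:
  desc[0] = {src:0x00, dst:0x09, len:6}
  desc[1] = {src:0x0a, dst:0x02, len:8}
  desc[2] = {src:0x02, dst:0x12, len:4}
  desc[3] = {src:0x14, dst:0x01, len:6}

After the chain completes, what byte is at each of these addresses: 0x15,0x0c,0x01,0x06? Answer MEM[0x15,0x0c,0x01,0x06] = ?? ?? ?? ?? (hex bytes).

  after D0: wrote 6B at 0x09 = 8f249b506357
  after D1: wrote 8B at 0x02 = 249b5063576de4c8
  after D2: wrote 4B at 0x12 = 249b5063
  after D3: wrote 6B at 0x01 = 506302b0b6ac
query mem[0x15]=0x63, mem[0x0c]=0x50, mem[0x01]=0x50, mem[0x06]=0xac

MEM[0x15,0x0c,0x01,0x06] = 63 50 50 ac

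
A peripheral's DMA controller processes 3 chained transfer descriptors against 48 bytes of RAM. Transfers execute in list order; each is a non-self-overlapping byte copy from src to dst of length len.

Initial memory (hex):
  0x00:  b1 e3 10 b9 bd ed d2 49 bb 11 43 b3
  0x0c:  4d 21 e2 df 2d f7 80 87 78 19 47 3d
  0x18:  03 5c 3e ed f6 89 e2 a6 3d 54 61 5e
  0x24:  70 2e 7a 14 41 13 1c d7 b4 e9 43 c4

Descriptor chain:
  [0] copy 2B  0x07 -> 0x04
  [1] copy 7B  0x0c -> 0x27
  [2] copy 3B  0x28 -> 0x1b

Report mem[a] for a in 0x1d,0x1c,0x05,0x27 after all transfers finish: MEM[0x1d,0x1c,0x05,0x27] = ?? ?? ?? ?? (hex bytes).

  after D0: wrote 2B at 0x04 = 49bb
  after D1: wrote 7B at 0x27 = 4d21e2df2df780
  after D2: wrote 3B at 0x1b = 21e2df
query mem[0x1d]=0xdf, mem[0x1c]=0xe2, mem[0x05]=0xbb, mem[0x27]=0x4d

MEM[0x1d,0x1c,0x05,0x27] = df e2 bb 4d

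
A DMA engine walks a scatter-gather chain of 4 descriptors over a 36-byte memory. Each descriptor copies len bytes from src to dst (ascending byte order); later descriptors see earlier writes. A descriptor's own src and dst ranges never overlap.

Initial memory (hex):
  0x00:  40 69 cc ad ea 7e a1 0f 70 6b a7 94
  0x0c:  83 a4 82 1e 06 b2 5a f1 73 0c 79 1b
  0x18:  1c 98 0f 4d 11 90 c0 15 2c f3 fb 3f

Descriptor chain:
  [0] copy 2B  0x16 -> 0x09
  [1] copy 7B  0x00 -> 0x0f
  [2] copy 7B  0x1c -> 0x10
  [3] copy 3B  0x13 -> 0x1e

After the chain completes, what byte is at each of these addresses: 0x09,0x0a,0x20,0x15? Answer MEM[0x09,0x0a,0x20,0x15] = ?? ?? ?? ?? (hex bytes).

MEM[0x09,0x0a,0x20,0x15] = 79 1b f3 f3

  after D0: wrote 2B at 0x09 = 791b
  after D1: wrote 7B at 0x0f = 4069ccadea7ea1
  after D2: wrote 7B at 0x10 = 1190c0152cf3fb
  after D3: wrote 3B at 0x1e = 152cf3
query mem[0x09]=0x79, mem[0x0a]=0x1b, mem[0x20]=0xf3, mem[0x15]=0xf3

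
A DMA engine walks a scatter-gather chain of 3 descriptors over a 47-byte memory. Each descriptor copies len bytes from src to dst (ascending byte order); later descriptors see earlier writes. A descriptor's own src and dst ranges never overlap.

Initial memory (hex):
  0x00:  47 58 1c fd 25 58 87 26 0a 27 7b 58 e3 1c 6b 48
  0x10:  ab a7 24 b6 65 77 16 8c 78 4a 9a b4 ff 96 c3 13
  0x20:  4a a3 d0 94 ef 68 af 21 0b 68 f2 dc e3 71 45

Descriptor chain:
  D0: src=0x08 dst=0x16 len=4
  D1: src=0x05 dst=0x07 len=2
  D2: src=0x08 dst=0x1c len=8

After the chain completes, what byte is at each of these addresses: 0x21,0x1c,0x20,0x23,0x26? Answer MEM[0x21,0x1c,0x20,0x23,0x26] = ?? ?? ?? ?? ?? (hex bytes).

MEM[0x21,0x1c,0x20,0x23,0x26] = 1c 87 e3 48 af

#0 dst[0x16+4] := {0x0a,0x27,0x7b,0x58}
#1 dst[0x07+2] := {0x58,0x87}
#2 dst[0x1c+8] := {0x87,0x27,0x7b,0x58,0xe3,0x1c,0x6b,0x48}
query mem[0x21]=0x1c, mem[0x1c]=0x87, mem[0x20]=0xe3, mem[0x23]=0x48, mem[0x26]=0xaf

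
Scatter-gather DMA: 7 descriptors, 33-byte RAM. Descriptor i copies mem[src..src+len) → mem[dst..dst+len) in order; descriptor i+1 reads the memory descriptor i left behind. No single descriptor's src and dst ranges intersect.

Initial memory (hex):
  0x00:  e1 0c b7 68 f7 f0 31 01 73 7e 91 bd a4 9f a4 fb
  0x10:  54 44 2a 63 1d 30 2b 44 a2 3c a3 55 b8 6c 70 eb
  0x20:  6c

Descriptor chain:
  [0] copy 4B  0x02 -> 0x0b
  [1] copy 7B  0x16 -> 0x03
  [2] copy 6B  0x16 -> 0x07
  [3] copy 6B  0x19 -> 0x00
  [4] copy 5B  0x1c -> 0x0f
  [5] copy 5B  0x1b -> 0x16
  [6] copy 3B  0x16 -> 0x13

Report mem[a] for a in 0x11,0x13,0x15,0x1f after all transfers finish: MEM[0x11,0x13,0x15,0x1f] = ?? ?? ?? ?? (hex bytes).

MEM[0x11,0x13,0x15,0x1f] = 70 55 6c eb

[0] 0x02->0x0b len=4 : b7 68 f7 f0
[1] 0x16->0x03 len=7 : 2b 44 a2 3c a3 55 b8
[2] 0x16->0x07 len=6 : 2b 44 a2 3c a3 55
[3] 0x19->0x00 len=6 : 3c a3 55 b8 6c 70
[4] 0x1c->0x0f len=5 : b8 6c 70 eb 6c
[5] 0x1b->0x16 len=5 : 55 b8 6c 70 eb
[6] 0x16->0x13 len=3 : 55 b8 6c
query mem[0x11]=0x70, mem[0x13]=0x55, mem[0x15]=0x6c, mem[0x1f]=0xeb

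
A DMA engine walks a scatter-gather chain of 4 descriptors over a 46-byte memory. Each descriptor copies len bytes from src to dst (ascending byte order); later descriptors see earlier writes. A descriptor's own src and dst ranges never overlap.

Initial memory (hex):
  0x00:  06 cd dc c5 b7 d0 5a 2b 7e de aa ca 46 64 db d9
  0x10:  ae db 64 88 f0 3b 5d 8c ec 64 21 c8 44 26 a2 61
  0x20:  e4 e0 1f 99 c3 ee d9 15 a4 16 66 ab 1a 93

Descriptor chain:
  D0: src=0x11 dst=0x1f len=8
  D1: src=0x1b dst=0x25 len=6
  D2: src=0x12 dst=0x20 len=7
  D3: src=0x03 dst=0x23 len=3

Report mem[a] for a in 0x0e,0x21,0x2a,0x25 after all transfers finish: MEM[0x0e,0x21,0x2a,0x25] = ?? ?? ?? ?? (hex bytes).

MEM[0x0e,0x21,0x2a,0x25] = db 88 64 d0

D0: mem[0x1f..0x26] <- [db 64 88 f0 3b 5d 8c ec]
D1: mem[0x25..0x2a] <- [c8 44 26 a2 db 64]
D2: mem[0x20..0x26] <- [64 88 f0 3b 5d 8c ec]
D3: mem[0x23..0x25] <- [c5 b7 d0]
query mem[0x0e]=0xdb, mem[0x21]=0x88, mem[0x2a]=0x64, mem[0x25]=0xd0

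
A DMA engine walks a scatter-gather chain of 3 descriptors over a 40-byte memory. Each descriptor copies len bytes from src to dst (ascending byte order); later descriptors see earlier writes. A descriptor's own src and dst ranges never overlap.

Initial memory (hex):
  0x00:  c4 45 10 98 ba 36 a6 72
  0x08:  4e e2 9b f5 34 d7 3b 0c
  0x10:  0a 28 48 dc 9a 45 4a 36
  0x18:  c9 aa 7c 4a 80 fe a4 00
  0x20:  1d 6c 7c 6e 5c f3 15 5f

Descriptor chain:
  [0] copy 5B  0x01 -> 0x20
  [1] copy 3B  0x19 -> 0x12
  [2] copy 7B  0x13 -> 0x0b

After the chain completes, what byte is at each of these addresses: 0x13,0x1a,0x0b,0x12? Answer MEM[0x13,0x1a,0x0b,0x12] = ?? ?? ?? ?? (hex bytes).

MEM[0x13,0x1a,0x0b,0x12] = 7c 7c 7c aa

[0] 0x01->0x20 len=5 : 45 10 98 ba 36
[1] 0x19->0x12 len=3 : aa 7c 4a
[2] 0x13->0x0b len=7 : 7c 4a 45 4a 36 c9 aa
query mem[0x13]=0x7c, mem[0x1a]=0x7c, mem[0x0b]=0x7c, mem[0x12]=0xaa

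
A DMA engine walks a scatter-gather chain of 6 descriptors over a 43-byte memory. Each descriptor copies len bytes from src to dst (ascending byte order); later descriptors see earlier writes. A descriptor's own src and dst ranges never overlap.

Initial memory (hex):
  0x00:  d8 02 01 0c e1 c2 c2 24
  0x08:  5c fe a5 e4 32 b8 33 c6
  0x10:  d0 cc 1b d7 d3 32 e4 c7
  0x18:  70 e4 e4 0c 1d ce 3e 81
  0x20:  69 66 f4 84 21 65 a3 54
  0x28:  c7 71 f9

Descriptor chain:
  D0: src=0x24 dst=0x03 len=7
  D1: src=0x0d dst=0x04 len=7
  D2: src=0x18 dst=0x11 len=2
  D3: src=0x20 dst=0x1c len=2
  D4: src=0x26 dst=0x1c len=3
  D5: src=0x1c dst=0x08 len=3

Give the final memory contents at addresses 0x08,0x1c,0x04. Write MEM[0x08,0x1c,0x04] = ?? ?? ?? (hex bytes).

MEM[0x08,0x1c,0x04] = a3 a3 b8

#0 dst[0x03+7] := {0x21,0x65,0xa3,0x54,0xc7,0x71,0xf9}
#1 dst[0x04+7] := {0xb8,0x33,0xc6,0xd0,0xcc,0x1b,0xd7}
#2 dst[0x11+2] := {0x70,0xe4}
#3 dst[0x1c+2] := {0x69,0x66}
#4 dst[0x1c+3] := {0xa3,0x54,0xc7}
#5 dst[0x08+3] := {0xa3,0x54,0xc7}
query mem[0x08]=0xa3, mem[0x1c]=0xa3, mem[0x04]=0xb8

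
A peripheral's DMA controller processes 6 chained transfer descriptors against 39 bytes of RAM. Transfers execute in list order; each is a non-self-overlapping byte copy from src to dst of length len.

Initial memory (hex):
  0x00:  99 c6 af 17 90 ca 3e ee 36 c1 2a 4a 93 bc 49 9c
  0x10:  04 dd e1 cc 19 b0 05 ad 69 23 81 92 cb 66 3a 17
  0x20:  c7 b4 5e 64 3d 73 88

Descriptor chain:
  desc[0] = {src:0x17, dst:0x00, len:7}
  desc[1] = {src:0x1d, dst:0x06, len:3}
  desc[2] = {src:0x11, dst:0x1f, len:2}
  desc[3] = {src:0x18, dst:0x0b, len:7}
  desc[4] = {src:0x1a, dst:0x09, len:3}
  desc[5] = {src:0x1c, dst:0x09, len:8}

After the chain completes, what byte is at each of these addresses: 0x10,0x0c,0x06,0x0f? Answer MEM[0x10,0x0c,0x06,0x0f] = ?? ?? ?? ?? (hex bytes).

D0: mem[0x00..0x06] <- [ad 69 23 81 92 cb 66]
D1: mem[0x06..0x08] <- [66 3a 17]
D2: mem[0x1f..0x20] <- [dd e1]
D3: mem[0x0b..0x11] <- [69 23 81 92 cb 66 3a]
D4: mem[0x09..0x0b] <- [81 92 cb]
D5: mem[0x09..0x10] <- [cb 66 3a dd e1 b4 5e 64]
query mem[0x10]=0x64, mem[0x0c]=0xdd, mem[0x06]=0x66, mem[0x0f]=0x5e

MEM[0x10,0x0c,0x06,0x0f] = 64 dd 66 5e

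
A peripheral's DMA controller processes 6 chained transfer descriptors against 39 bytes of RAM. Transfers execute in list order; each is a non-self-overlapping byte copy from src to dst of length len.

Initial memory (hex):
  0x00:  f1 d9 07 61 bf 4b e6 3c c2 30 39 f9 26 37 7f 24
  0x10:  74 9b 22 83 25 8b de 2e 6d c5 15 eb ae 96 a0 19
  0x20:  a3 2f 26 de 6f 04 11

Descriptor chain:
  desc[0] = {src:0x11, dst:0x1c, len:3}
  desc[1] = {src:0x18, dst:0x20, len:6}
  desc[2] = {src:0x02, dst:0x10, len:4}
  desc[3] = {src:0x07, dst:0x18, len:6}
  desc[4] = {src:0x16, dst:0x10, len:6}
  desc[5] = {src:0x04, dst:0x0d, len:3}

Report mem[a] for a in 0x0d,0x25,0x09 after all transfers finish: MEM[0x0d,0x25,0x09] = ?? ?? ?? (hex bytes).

MEM[0x0d,0x25,0x09] = bf 22 30

  after D0: wrote 3B at 0x1c = 9b2283
  after D1: wrote 6B at 0x20 = 6dc515eb9b22
  after D2: wrote 4B at 0x10 = 0761bf4b
  after D3: wrote 6B at 0x18 = 3cc23039f926
  after D4: wrote 6B at 0x10 = de2e3cc23039
  after D5: wrote 3B at 0x0d = bf4be6
query mem[0x0d]=0xbf, mem[0x25]=0x22, mem[0x09]=0x30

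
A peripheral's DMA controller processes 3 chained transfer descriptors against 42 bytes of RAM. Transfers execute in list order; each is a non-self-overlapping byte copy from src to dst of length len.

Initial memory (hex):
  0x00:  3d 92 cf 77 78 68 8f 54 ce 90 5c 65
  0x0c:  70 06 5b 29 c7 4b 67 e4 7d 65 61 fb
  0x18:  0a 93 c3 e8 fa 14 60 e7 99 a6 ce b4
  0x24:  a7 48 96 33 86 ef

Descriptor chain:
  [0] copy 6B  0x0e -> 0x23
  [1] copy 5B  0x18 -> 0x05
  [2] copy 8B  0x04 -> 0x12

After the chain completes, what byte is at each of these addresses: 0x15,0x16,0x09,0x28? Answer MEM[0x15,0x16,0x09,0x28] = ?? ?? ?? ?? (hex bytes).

MEM[0x15,0x16,0x09,0x28] = c3 e8 fa e4

  after D0: wrote 6B at 0x23 = 5b29c74b67e4
  after D1: wrote 5B at 0x05 = 0a93c3e8fa
  after D2: wrote 8B at 0x12 = 780a93c3e8fa5c65
query mem[0x15]=0xc3, mem[0x16]=0xe8, mem[0x09]=0xfa, mem[0x28]=0xe4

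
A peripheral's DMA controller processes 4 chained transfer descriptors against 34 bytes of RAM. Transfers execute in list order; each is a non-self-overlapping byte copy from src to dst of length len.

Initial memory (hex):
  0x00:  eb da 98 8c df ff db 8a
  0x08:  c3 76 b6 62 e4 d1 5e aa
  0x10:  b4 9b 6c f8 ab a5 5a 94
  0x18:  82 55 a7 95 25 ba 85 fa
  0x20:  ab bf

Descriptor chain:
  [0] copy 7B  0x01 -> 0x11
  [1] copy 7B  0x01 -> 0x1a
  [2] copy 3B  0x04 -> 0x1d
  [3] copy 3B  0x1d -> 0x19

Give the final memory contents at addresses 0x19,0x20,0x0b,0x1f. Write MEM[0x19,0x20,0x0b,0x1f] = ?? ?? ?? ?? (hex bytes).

[0] 0x01->0x11 len=7 : da 98 8c df ff db 8a
[1] 0x01->0x1a len=7 : da 98 8c df ff db 8a
[2] 0x04->0x1d len=3 : df ff db
[3] 0x1d->0x19 len=3 : df ff db
query mem[0x19]=0xdf, mem[0x20]=0x8a, mem[0x0b]=0x62, mem[0x1f]=0xdb

MEM[0x19,0x20,0x0b,0x1f] = df 8a 62 db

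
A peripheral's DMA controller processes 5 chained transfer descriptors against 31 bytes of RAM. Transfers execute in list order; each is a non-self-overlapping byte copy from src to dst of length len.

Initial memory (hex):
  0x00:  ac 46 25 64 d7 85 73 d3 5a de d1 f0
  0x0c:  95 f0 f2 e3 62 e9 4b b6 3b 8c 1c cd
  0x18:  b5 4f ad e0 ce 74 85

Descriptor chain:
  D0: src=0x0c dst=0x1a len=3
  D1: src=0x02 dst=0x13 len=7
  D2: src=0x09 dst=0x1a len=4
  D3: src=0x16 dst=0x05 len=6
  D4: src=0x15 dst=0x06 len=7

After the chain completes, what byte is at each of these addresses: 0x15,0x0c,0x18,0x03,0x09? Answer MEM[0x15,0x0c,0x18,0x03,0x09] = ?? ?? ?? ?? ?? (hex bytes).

MEM[0x15,0x0c,0x18,0x03,0x09] = d7 d1 d3 64 d3

[0] 0x0c->0x1a len=3 : 95 f0 f2
[1] 0x02->0x13 len=7 : 25 64 d7 85 73 d3 5a
[2] 0x09->0x1a len=4 : de d1 f0 95
[3] 0x16->0x05 len=6 : 85 73 d3 5a de d1
[4] 0x15->0x06 len=7 : d7 85 73 d3 5a de d1
query mem[0x15]=0xd7, mem[0x0c]=0xd1, mem[0x18]=0xd3, mem[0x03]=0x64, mem[0x09]=0xd3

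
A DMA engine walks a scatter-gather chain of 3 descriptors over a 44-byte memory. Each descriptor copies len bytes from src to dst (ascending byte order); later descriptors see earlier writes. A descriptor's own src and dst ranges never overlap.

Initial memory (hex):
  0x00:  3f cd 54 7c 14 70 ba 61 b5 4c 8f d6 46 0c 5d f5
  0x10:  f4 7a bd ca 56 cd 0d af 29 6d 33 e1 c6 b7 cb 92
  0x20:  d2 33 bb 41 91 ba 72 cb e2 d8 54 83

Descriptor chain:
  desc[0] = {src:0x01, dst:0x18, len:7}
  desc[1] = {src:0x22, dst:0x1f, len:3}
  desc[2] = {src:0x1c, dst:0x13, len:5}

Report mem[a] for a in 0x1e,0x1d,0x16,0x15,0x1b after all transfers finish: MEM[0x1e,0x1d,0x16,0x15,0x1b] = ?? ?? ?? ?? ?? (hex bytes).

MEM[0x1e,0x1d,0x16,0x15,0x1b] = 61 ba bb 61 14

D0: mem[0x18..0x1e] <- [cd 54 7c 14 70 ba 61]
D1: mem[0x1f..0x21] <- [bb 41 91]
D2: mem[0x13..0x17] <- [70 ba 61 bb 41]
query mem[0x1e]=0x61, mem[0x1d]=0xba, mem[0x16]=0xbb, mem[0x15]=0x61, mem[0x1b]=0x14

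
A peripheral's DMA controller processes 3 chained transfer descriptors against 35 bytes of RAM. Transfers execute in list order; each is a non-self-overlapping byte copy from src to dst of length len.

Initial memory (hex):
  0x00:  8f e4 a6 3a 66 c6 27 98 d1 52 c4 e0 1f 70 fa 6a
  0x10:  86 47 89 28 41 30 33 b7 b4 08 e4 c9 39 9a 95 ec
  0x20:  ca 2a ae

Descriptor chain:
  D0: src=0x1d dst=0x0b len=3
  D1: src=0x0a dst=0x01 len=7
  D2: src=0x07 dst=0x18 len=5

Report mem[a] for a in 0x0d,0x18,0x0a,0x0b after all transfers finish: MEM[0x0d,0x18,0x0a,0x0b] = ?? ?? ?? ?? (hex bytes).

[0] 0x1d->0x0b len=3 : 9a 95 ec
[1] 0x0a->0x01 len=7 : c4 9a 95 ec fa 6a 86
[2] 0x07->0x18 len=5 : 86 d1 52 c4 9a
query mem[0x0d]=0xec, mem[0x18]=0x86, mem[0x0a]=0xc4, mem[0x0b]=0x9a

MEM[0x0d,0x18,0x0a,0x0b] = ec 86 c4 9a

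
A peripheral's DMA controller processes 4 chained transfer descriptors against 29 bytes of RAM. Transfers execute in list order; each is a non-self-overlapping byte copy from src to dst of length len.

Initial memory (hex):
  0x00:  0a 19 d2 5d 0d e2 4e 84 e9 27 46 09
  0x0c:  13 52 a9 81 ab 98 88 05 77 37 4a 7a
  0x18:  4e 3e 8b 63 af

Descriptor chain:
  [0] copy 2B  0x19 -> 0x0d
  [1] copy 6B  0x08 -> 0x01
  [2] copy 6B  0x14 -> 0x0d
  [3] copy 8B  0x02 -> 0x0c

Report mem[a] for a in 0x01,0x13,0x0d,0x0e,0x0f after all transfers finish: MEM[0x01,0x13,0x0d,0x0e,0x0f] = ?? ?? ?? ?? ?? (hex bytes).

  after D0: wrote 2B at 0x0d = 3e8b
  after D1: wrote 6B at 0x01 = e9274609133e
  after D2: wrote 6B at 0x0d = 77374a7a4e3e
  after D3: wrote 8B at 0x0c = 274609133e84e927
query mem[0x01]=0xe9, mem[0x13]=0x27, mem[0x0d]=0x46, mem[0x0e]=0x09, mem[0x0f]=0x13

MEM[0x01,0x13,0x0d,0x0e,0x0f] = e9 27 46 09 13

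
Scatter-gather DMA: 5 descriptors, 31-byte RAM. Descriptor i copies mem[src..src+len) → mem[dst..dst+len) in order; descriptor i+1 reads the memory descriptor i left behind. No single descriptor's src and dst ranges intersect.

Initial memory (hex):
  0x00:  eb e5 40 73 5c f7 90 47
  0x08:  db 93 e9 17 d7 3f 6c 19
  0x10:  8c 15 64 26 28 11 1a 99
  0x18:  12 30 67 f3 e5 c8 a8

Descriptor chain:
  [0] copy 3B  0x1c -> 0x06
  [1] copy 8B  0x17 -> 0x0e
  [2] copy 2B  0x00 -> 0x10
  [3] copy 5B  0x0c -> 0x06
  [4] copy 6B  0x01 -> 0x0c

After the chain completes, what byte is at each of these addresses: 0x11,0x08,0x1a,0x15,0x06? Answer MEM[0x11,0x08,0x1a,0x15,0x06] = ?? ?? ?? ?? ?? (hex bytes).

MEM[0x11,0x08,0x1a,0x15,0x06] = d7 99 67 a8 d7

[0] 0x1c->0x06 len=3 : e5 c8 a8
[1] 0x17->0x0e len=8 : 99 12 30 67 f3 e5 c8 a8
[2] 0x00->0x10 len=2 : eb e5
[3] 0x0c->0x06 len=5 : d7 3f 99 12 eb
[4] 0x01->0x0c len=6 : e5 40 73 5c f7 d7
query mem[0x11]=0xd7, mem[0x08]=0x99, mem[0x1a]=0x67, mem[0x15]=0xa8, mem[0x06]=0xd7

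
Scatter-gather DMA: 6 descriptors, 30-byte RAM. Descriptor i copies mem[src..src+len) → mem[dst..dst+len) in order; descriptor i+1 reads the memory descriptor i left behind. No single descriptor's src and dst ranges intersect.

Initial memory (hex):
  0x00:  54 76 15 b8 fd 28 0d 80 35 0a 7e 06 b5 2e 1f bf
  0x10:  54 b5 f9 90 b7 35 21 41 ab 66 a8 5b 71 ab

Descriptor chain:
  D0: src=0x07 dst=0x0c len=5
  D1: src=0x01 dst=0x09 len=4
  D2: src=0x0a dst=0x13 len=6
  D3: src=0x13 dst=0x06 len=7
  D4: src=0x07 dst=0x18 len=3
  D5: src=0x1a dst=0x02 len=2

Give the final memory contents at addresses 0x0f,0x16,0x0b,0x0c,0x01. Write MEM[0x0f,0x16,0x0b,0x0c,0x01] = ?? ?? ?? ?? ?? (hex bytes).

MEM[0x0f,0x16,0x0b,0x0c,0x01] = 7e 35 7e 66 76

#0 dst[0x0c+5] := {0x80,0x35,0x0a,0x7e,0x06}
#1 dst[0x09+4] := {0x76,0x15,0xb8,0xfd}
#2 dst[0x13+6] := {0x15,0xb8,0xfd,0x35,0x0a,0x7e}
#3 dst[0x06+7] := {0x15,0xb8,0xfd,0x35,0x0a,0x7e,0x66}
#4 dst[0x18+3] := {0xb8,0xfd,0x35}
#5 dst[0x02+2] := {0x35,0x5b}
query mem[0x0f]=0x7e, mem[0x16]=0x35, mem[0x0b]=0x7e, mem[0x0c]=0x66, mem[0x01]=0x76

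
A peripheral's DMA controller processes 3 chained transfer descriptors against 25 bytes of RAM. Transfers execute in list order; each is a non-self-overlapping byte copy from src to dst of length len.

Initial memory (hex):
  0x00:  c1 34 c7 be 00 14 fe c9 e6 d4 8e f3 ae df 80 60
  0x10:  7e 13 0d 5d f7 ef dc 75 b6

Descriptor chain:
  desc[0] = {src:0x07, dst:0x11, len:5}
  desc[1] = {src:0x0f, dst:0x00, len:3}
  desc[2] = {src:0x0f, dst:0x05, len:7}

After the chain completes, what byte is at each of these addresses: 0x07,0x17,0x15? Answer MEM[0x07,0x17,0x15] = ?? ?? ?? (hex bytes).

MEM[0x07,0x17,0x15] = c9 75 f3

  after D0: wrote 5B at 0x11 = c9e6d48ef3
  after D1: wrote 3B at 0x00 = 607ec9
  after D2: wrote 7B at 0x05 = 607ec9e6d48ef3
query mem[0x07]=0xc9, mem[0x17]=0x75, mem[0x15]=0xf3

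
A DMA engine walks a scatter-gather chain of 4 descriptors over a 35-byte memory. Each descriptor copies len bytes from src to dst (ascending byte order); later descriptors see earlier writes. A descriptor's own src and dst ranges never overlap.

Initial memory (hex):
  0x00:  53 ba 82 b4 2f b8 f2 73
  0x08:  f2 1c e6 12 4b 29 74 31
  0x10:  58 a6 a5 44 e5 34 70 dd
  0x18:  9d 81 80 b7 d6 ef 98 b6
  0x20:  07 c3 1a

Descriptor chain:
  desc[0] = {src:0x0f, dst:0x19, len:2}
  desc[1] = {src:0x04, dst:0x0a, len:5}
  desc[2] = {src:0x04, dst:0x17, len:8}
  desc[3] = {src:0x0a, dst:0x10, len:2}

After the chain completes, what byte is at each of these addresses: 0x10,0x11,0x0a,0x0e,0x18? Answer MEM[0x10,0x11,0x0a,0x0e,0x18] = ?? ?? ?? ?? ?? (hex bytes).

MEM[0x10,0x11,0x0a,0x0e,0x18] = 2f b8 2f f2 b8

  after D0: wrote 2B at 0x19 = 3158
  after D1: wrote 5B at 0x0a = 2fb8f273f2
  after D2: wrote 8B at 0x17 = 2fb8f273f21c2fb8
  after D3: wrote 2B at 0x10 = 2fb8
query mem[0x10]=0x2f, mem[0x11]=0xb8, mem[0x0a]=0x2f, mem[0x0e]=0xf2, mem[0x18]=0xb8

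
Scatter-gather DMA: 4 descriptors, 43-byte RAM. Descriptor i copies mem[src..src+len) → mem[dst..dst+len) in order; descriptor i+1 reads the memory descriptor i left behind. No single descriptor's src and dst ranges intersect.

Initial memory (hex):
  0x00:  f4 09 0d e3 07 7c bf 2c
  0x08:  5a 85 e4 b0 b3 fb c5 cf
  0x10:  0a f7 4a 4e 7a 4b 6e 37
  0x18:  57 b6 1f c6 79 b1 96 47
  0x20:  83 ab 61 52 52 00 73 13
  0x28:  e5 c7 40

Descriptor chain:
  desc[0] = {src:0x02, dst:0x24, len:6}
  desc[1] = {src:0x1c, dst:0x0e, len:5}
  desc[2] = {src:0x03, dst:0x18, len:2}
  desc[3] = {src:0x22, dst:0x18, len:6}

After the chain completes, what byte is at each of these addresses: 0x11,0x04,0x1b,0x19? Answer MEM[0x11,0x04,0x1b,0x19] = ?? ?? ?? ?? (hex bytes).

MEM[0x11,0x04,0x1b,0x19] = 47 07 e3 52

  after D0: wrote 6B at 0x24 = 0de3077cbf2c
  after D1: wrote 5B at 0x0e = 79b1964783
  after D2: wrote 2B at 0x18 = e307
  after D3: wrote 6B at 0x18 = 61520de3077c
query mem[0x11]=0x47, mem[0x04]=0x07, mem[0x1b]=0xe3, mem[0x19]=0x52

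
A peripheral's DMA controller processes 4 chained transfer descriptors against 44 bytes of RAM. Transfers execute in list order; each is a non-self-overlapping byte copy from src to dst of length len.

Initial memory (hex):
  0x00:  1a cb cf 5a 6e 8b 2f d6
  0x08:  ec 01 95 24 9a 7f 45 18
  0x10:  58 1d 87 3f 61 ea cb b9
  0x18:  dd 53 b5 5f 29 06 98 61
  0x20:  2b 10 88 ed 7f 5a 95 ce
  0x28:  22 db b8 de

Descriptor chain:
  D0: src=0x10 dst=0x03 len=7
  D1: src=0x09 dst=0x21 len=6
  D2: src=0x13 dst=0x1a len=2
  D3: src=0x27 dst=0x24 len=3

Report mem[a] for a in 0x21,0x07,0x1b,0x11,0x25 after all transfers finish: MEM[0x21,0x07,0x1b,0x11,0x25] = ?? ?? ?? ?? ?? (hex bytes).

MEM[0x21,0x07,0x1b,0x11,0x25] = cb 61 61 1d 22

  after D0: wrote 7B at 0x03 = 581d873f61eacb
  after D1: wrote 6B at 0x21 = cb95249a7f45
  after D2: wrote 2B at 0x1a = 3f61
  after D3: wrote 3B at 0x24 = ce22db
query mem[0x21]=0xcb, mem[0x07]=0x61, mem[0x1b]=0x61, mem[0x11]=0x1d, mem[0x25]=0x22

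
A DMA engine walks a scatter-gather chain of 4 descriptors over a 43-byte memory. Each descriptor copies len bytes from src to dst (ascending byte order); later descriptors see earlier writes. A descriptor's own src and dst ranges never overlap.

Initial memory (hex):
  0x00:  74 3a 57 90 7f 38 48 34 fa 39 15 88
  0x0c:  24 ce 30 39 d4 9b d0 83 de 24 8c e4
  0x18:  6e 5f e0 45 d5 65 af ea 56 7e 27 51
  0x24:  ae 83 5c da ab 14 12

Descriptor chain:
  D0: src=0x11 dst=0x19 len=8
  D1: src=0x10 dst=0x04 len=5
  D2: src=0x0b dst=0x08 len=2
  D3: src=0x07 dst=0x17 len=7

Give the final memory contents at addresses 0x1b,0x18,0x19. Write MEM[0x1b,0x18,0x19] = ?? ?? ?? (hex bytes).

#0 dst[0x19+8] := {0x9b,0xd0,0x83,0xde,0x24,0x8c,0xe4,0x6e}
#1 dst[0x04+5] := {0xd4,0x9b,0xd0,0x83,0xde}
#2 dst[0x08+2] := {0x88,0x24}
#3 dst[0x17+7] := {0x83,0x88,0x24,0x15,0x88,0x24,0xce}
query mem[0x1b]=0x88, mem[0x18]=0x88, mem[0x19]=0x24

MEM[0x1b,0x18,0x19] = 88 88 24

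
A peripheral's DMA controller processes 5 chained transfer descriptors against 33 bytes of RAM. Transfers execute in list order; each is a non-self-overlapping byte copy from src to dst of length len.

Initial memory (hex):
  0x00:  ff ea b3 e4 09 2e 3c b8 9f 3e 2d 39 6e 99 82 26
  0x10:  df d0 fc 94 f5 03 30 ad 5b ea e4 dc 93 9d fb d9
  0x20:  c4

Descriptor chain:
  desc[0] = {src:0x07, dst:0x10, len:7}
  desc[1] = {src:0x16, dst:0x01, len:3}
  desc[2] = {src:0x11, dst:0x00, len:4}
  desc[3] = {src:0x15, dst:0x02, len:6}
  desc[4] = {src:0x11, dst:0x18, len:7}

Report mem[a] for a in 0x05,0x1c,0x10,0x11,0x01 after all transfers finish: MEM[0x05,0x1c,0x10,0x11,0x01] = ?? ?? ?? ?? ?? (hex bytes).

#0 dst[0x10+7] := {0xb8,0x9f,0x3e,0x2d,0x39,0x6e,0x99}
#1 dst[0x01+3] := {0x99,0xad,0x5b}
#2 dst[0x00+4] := {0x9f,0x3e,0x2d,0x39}
#3 dst[0x02+6] := {0x6e,0x99,0xad,0x5b,0xea,0xe4}
#4 dst[0x18+7] := {0x9f,0x3e,0x2d,0x39,0x6e,0x99,0xad}
query mem[0x05]=0x5b, mem[0x1c]=0x6e, mem[0x10]=0xb8, mem[0x11]=0x9f, mem[0x01]=0x3e

MEM[0x05,0x1c,0x10,0x11,0x01] = 5b 6e b8 9f 3e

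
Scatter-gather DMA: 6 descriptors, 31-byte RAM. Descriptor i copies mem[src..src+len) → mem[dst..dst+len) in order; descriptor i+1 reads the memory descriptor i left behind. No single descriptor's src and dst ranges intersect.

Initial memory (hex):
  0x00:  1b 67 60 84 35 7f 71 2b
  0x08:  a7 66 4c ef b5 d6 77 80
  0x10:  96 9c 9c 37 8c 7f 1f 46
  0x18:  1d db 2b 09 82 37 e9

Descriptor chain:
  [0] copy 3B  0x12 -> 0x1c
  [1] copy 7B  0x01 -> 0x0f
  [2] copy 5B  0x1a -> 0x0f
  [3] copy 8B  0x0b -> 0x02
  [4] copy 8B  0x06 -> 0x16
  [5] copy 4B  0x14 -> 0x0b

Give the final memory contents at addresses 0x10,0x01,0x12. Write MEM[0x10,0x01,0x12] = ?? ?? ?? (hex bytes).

MEM[0x10,0x01,0x12] = 09 67 37

D0: mem[0x1c..0x1e] <- [9c 37 8c]
D1: mem[0x0f..0x15] <- [67 60 84 35 7f 71 2b]
D2: mem[0x0f..0x13] <- [2b 09 9c 37 8c]
D3: mem[0x02..0x09] <- [ef b5 d6 77 2b 09 9c 37]
D4: mem[0x16..0x1d] <- [2b 09 9c 37 4c ef b5 d6]
D5: mem[0x0b..0x0e] <- [71 2b 2b 09]
query mem[0x10]=0x09, mem[0x01]=0x67, mem[0x12]=0x37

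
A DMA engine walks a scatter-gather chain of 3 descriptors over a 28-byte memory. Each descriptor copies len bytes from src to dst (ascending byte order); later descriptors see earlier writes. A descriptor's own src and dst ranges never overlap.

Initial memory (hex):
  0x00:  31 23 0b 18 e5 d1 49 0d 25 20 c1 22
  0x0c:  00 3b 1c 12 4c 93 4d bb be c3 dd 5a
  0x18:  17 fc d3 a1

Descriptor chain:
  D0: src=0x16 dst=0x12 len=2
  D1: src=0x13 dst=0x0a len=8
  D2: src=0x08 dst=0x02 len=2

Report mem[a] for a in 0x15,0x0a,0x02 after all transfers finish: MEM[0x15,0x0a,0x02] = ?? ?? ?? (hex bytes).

D0: mem[0x12..0x13] <- [dd 5a]
D1: mem[0x0a..0x11] <- [5a be c3 dd 5a 17 fc d3]
D2: mem[0x02..0x03] <- [25 20]
query mem[0x15]=0xc3, mem[0x0a]=0x5a, mem[0x02]=0x25

MEM[0x15,0x0a,0x02] = c3 5a 25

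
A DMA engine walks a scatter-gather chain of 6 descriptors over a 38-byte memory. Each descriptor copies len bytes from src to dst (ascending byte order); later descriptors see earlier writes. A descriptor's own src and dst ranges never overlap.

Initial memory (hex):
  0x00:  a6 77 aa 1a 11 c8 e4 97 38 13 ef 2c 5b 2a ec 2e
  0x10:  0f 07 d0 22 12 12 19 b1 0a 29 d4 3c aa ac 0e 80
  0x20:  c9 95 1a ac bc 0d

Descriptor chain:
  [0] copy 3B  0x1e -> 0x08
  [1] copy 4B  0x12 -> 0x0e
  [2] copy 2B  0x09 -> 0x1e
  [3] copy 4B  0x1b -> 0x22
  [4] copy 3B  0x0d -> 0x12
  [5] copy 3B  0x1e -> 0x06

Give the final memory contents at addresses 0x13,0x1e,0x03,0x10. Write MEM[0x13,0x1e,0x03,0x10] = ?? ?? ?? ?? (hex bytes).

MEM[0x13,0x1e,0x03,0x10] = d0 80 1a 12

  after D0: wrote 3B at 0x08 = 0e80c9
  after D1: wrote 4B at 0x0e = d0221212
  after D2: wrote 2B at 0x1e = 80c9
  after D3: wrote 4B at 0x22 = 3caaac80
  after D4: wrote 3B at 0x12 = 2ad022
  after D5: wrote 3B at 0x06 = 80c9c9
query mem[0x13]=0xd0, mem[0x1e]=0x80, mem[0x03]=0x1a, mem[0x10]=0x12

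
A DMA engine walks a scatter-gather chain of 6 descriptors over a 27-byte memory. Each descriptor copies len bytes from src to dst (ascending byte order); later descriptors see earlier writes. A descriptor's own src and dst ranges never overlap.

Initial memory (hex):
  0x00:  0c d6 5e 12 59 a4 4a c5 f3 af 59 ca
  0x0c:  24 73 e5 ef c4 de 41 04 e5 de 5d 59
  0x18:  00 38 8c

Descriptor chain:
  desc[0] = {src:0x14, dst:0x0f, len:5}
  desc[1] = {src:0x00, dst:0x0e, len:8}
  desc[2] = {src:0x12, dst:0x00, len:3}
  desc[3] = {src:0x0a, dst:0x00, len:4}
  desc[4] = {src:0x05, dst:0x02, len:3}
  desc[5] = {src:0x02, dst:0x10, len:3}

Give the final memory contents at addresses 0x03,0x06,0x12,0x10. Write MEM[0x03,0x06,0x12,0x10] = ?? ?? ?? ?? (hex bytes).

[0] 0x14->0x0f len=5 : e5 de 5d 59 00
[1] 0x00->0x0e len=8 : 0c d6 5e 12 59 a4 4a c5
[2] 0x12->0x00 len=3 : 59 a4 4a
[3] 0x0a->0x00 len=4 : 59 ca 24 73
[4] 0x05->0x02 len=3 : a4 4a c5
[5] 0x02->0x10 len=3 : a4 4a c5
query mem[0x03]=0x4a, mem[0x06]=0x4a, mem[0x12]=0xc5, mem[0x10]=0xa4

MEM[0x03,0x06,0x12,0x10] = 4a 4a c5 a4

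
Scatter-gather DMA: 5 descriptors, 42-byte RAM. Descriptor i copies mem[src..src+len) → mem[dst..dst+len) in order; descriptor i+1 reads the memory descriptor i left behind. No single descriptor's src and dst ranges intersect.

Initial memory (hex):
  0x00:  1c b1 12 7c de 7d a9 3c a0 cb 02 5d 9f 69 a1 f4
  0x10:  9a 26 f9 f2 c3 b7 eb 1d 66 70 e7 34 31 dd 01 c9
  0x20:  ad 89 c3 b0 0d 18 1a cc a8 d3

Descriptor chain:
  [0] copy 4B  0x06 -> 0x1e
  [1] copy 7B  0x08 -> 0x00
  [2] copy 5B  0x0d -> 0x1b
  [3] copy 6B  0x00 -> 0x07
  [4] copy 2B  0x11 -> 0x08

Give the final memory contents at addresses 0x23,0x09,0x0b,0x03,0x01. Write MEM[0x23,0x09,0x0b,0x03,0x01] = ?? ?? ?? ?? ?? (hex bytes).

MEM[0x23,0x09,0x0b,0x03,0x01] = b0 f9 9f 5d cb

  after D0: wrote 4B at 0x1e = a93ca0cb
  after D1: wrote 7B at 0x00 = a0cb025d9f69a1
  after D2: wrote 5B at 0x1b = 69a1f49a26
  after D3: wrote 6B at 0x07 = a0cb025d9f69
  after D4: wrote 2B at 0x08 = 26f9
query mem[0x23]=0xb0, mem[0x09]=0xf9, mem[0x0b]=0x9f, mem[0x03]=0x5d, mem[0x01]=0xcb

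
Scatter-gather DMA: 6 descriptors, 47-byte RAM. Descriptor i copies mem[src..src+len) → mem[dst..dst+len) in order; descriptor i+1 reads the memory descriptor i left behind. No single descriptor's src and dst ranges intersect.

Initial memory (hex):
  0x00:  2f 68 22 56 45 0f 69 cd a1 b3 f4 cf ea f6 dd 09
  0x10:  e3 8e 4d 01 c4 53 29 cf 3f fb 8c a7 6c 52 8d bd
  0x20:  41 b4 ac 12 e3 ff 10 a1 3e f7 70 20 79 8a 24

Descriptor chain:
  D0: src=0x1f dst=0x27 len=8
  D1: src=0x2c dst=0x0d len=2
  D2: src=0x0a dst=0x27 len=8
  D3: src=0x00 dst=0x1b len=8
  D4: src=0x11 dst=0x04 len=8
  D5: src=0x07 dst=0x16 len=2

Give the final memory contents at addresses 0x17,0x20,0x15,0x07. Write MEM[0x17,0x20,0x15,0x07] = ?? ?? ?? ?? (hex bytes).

D0: mem[0x27..0x2e] <- [bd 41 b4 ac 12 e3 ff 10]
D1: mem[0x0d..0x0e] <- [e3 ff]
D2: mem[0x27..0x2e] <- [f4 cf ea e3 ff 09 e3 8e]
D3: mem[0x1b..0x22] <- [2f 68 22 56 45 0f 69 cd]
D4: mem[0x04..0x0b] <- [8e 4d 01 c4 53 29 cf 3f]
D5: mem[0x16..0x17] <- [c4 53]
query mem[0x17]=0x53, mem[0x20]=0x0f, mem[0x15]=0x53, mem[0x07]=0xc4

MEM[0x17,0x20,0x15,0x07] = 53 0f 53 c4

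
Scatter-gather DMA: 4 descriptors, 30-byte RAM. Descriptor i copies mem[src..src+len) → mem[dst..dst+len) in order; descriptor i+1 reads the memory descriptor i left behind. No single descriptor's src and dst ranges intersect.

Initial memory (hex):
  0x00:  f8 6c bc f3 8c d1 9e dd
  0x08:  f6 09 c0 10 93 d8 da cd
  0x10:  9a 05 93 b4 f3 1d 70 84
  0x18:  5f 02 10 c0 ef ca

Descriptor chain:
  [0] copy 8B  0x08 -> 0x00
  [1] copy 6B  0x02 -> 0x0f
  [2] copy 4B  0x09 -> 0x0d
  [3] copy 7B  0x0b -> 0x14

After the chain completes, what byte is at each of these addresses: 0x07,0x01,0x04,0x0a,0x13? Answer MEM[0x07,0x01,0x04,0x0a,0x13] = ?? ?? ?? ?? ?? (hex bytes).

MEM[0x07,0x01,0x04,0x0a,0x13] = cd 09 93 c0 da

D0: mem[0x00..0x07] <- [f6 09 c0 10 93 d8 da cd]
D1: mem[0x0f..0x14] <- [c0 10 93 d8 da cd]
D2: mem[0x0d..0x10] <- [09 c0 10 93]
D3: mem[0x14..0x1a] <- [10 93 09 c0 10 93 93]
query mem[0x07]=0xcd, mem[0x01]=0x09, mem[0x04]=0x93, mem[0x0a]=0xc0, mem[0x13]=0xda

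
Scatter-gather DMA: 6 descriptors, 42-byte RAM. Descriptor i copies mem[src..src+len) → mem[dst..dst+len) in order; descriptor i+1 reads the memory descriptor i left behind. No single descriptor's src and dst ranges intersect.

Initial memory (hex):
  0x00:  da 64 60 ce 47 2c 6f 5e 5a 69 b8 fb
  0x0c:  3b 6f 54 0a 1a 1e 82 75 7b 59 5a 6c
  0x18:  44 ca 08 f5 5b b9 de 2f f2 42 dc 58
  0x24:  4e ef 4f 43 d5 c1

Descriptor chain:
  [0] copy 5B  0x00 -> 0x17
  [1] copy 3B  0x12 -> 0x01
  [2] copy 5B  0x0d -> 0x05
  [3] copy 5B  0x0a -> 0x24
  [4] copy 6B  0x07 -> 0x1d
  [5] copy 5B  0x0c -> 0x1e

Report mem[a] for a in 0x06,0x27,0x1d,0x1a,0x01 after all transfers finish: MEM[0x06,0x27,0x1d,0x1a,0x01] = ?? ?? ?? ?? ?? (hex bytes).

MEM[0x06,0x27,0x1d,0x1a,0x01] = 54 6f 0a ce 82

#0 dst[0x17+5] := {0xda,0x64,0x60,0xce,0x47}
#1 dst[0x01+3] := {0x82,0x75,0x7b}
#2 dst[0x05+5] := {0x6f,0x54,0x0a,0x1a,0x1e}
#3 dst[0x24+5] := {0xb8,0xfb,0x3b,0x6f,0x54}
#4 dst[0x1d+6] := {0x0a,0x1a,0x1e,0xb8,0xfb,0x3b}
#5 dst[0x1e+5] := {0x3b,0x6f,0x54,0x0a,0x1a}
query mem[0x06]=0x54, mem[0x27]=0x6f, mem[0x1d]=0x0a, mem[0x1a]=0xce, mem[0x01]=0x82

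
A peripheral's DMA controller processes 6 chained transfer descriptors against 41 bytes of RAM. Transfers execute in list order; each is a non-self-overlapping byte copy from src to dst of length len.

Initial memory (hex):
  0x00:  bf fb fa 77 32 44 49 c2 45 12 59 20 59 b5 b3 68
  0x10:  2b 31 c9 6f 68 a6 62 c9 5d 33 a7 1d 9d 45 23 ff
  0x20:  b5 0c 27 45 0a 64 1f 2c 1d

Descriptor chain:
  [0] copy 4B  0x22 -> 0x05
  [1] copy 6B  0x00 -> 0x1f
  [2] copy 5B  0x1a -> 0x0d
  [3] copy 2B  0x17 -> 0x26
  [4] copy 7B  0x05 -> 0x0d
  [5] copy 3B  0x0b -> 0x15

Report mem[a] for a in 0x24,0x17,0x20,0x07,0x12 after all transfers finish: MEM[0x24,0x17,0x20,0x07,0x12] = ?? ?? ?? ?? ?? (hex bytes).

MEM[0x24,0x17,0x20,0x07,0x12] = 27 27 fb 0a 59

#0 dst[0x05+4] := {0x27,0x45,0x0a,0x64}
#1 dst[0x1f+6] := {0xbf,0xfb,0xfa,0x77,0x32,0x27}
#2 dst[0x0d+5] := {0xa7,0x1d,0x9d,0x45,0x23}
#3 dst[0x26+2] := {0xc9,0x5d}
#4 dst[0x0d+7] := {0x27,0x45,0x0a,0x64,0x12,0x59,0x20}
#5 dst[0x15+3] := {0x20,0x59,0x27}
query mem[0x24]=0x27, mem[0x17]=0x27, mem[0x20]=0xfb, mem[0x07]=0x0a, mem[0x12]=0x59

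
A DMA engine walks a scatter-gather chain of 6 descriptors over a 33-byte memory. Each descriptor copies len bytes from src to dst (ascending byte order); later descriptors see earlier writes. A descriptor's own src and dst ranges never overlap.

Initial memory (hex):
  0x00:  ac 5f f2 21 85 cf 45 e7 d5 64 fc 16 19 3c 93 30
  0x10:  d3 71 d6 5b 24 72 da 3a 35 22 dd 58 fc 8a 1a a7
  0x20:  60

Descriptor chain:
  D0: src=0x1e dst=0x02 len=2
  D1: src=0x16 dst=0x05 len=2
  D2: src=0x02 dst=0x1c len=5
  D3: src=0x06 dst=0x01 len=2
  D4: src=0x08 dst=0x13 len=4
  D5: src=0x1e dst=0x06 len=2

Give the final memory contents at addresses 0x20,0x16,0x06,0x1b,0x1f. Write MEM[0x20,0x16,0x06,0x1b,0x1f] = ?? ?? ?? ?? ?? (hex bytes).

#0 dst[0x02+2] := {0x1a,0xa7}
#1 dst[0x05+2] := {0xda,0x3a}
#2 dst[0x1c+5] := {0x1a,0xa7,0x85,0xda,0x3a}
#3 dst[0x01+2] := {0x3a,0xe7}
#4 dst[0x13+4] := {0xd5,0x64,0xfc,0x16}
#5 dst[0x06+2] := {0x85,0xda}
query mem[0x20]=0x3a, mem[0x16]=0x16, mem[0x06]=0x85, mem[0x1b]=0x58, mem[0x1f]=0xda

MEM[0x20,0x16,0x06,0x1b,0x1f] = 3a 16 85 58 da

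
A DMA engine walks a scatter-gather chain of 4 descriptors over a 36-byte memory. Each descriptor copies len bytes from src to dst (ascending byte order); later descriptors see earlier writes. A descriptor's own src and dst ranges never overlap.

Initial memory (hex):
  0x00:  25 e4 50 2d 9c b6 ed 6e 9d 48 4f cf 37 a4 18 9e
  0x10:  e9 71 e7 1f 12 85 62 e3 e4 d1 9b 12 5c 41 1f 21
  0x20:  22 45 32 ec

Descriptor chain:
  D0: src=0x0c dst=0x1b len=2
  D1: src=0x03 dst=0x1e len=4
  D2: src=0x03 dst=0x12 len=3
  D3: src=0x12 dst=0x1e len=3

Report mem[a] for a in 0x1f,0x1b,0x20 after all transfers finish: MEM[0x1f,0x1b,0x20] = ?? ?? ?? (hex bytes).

MEM[0x1f,0x1b,0x20] = 9c 37 b6

[0] 0x0c->0x1b len=2 : 37 a4
[1] 0x03->0x1e len=4 : 2d 9c b6 ed
[2] 0x03->0x12 len=3 : 2d 9c b6
[3] 0x12->0x1e len=3 : 2d 9c b6
query mem[0x1f]=0x9c, mem[0x1b]=0x37, mem[0x20]=0xb6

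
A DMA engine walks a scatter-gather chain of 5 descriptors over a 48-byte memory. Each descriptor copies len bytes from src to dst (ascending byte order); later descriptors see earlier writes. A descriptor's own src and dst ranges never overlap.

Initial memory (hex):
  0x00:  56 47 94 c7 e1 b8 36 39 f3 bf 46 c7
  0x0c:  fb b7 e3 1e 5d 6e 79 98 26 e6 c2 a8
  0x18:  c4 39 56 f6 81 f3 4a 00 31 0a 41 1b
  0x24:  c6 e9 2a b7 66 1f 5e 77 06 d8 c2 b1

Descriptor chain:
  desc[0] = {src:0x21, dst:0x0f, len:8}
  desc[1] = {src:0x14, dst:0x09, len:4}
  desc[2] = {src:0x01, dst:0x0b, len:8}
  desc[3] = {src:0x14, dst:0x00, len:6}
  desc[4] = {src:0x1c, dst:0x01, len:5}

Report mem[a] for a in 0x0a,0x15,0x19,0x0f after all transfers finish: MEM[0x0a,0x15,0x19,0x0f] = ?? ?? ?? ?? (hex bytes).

MEM[0x0a,0x15,0x19,0x0f] = b7 b7 39 b8

D0: mem[0x0f..0x16] <- [0a 41 1b c6 e9 2a b7 66]
D1: mem[0x09..0x0c] <- [2a b7 66 a8]
D2: mem[0x0b..0x12] <- [47 94 c7 e1 b8 36 39 f3]
D3: mem[0x00..0x05] <- [2a b7 66 a8 c4 39]
D4: mem[0x01..0x05] <- [81 f3 4a 00 31]
query mem[0x0a]=0xb7, mem[0x15]=0xb7, mem[0x19]=0x39, mem[0x0f]=0xb8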